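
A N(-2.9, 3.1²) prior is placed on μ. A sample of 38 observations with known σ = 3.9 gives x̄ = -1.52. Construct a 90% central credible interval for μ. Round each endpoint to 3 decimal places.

[-2.595, -0.556]

Posterior precision = 1/3.1² + 38/3.9² = 0.1041 + 2.4984 = 2.6024, so posterior SD = 0.6199.
Posterior mean = (-2.9/3.1² + 38·-1.52/3.9²) / 2.6024 = -1.5752.
Interval: -1.5752 ± 1.645 × 0.6199 → [-2.595, -0.556].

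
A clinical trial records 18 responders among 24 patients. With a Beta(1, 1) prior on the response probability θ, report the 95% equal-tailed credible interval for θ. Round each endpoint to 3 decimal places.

[0.549, 0.879]

Posterior: Beta(1+18, 1+6) = Beta(19, 7).
Equal-tailed 95% interval: the 0.025 and 0.975 quantiles of Beta(19, 7).
Posterior mean ≈ 0.731, SD ≈ 0.085; a Normal approximation gives roughly [0.563, 0.898].
Exact: F⁻¹(0.025) = 0.549; F⁻¹(0.975) = 0.879.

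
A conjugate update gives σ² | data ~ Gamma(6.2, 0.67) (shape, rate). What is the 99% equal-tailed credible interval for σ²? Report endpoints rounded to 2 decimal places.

[2.44, 21.57]

Posterior: Gamma(shape 6.2, rate 0.67).
Equal-tailed 99% interval: Gamma(6.2, 0.67) quantiles at 0.005 and 0.995.
Posterior mean ≈ 9.25, SD ≈ 3.72; a Normal approximation gives roughly [-0.32, 18.83].
Exact: lower = 2.44; upper = 21.57.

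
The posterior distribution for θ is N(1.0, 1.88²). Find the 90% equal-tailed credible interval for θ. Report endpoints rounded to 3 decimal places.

[-2.092, 4.092]

The posterior is symmetric, so the 90% equal-tailed interval is θ = 1.0 ± z·1.88 with z = 1.645.
Half-width: 1.645 × 1.88 = 3.092.
1.0 − 3.092 = -2.092; 1.0 + 3.092 = 4.092.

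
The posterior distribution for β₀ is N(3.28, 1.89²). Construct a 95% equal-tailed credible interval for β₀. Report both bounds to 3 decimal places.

[-0.424, 6.984]

The posterior is symmetric, so the 95% equal-tailed interval is β₀ = 3.28 ± z·1.89 with z = 1.960.
Half-width: 1.960 × 1.89 = 3.704.
3.28 − 3.704 = -0.424; 3.28 + 3.704 = 6.984.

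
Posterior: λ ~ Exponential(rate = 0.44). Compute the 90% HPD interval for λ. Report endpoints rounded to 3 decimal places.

[0.000, 5.233]

The exponential density is strictly decreasing on [0, ∞), so the HPD interval is anchored at 0: [0, q] with P(λ ≤ q) = 0.90.
q = −ln(1 − 0.90) / 0.44 = 2.3026 / 0.44 = 5.233.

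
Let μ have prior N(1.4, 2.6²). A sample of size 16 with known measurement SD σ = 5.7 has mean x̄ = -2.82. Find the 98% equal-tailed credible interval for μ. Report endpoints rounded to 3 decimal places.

Posterior precision = 1/2.6² + 16/5.7² = 0.1479 + 0.4925 = 0.6404, so posterior SD = 1.2496.
Posterior mean = (1.4/2.6² + 16·-2.82/5.7²) / 0.6404 = -1.8452.
Interval: -1.8452 ± 2.326 × 1.2496 → [-4.752, 1.062].

[-4.752, 1.062]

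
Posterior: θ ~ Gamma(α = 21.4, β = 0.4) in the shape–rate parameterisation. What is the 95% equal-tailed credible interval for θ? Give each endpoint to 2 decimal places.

[33.28, 78.43]

Posterior: Gamma(shape 21.4, rate 0.4).
Equal-tailed 95% interval: Gamma(21.4, 0.4) quantiles at 0.025 and 0.975.
Posterior mean ≈ 53.50, SD ≈ 11.57; a Normal approximation gives roughly [30.83, 76.17].
Exact: lower = 33.28; upper = 78.43.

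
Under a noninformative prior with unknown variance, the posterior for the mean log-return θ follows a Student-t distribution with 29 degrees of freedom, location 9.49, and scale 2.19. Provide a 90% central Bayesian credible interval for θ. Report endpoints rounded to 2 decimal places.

[5.77, 13.21]

The t_29 distribution is symmetric; the 90% interval is 9.49 ± t·2.19 with t_{0.95,29} = 1.699.
Half-width: 1.699 × 2.19 = 3.72.
9.49 − 3.72 = 5.77; 9.49 + 3.72 = 13.21.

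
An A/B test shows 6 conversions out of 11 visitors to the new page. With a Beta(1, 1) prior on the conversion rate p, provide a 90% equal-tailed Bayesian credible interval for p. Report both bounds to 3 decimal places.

[0.315, 0.755]

Posterior: Beta(1+6, 1+5) = Beta(7, 6).
Equal-tailed 90% interval: the 0.05 and 0.95 quantiles of Beta(7, 6).
Posterior mean ≈ 0.538, SD ≈ 0.133; a Normal approximation gives roughly [0.319, 0.758].
Exact: F⁻¹(0.05) = 0.315; F⁻¹(0.95) = 0.755.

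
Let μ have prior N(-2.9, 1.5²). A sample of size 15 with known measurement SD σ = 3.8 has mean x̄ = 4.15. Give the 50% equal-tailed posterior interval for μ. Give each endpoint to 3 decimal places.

Posterior precision = 1/1.5² + 15/3.8² = 0.4444 + 1.0388 = 1.4832, so posterior SD = 0.8211.
Posterior mean = (-2.9/1.5² + 15·4.15/3.8²) / 1.4832 = 2.0375.
Interval: 2.0375 ± 0.674 × 0.8211 → [1.484, 2.591].

[1.484, 2.591]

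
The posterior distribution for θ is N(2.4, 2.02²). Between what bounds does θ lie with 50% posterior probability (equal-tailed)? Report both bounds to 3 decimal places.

The posterior is symmetric, so the 50% equal-tailed interval is θ = 2.4 ± z·2.02 with z = 0.674.
Half-width: 0.674 × 2.02 = 1.362.
2.4 − 1.362 = 1.038; 2.4 + 1.362 = 3.762.

[1.038, 3.762]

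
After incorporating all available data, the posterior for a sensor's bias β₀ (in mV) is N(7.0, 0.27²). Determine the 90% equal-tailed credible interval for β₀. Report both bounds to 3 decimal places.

The posterior is symmetric, so the 90% equal-tailed interval is β₀ = 7.0 ± z·0.27 with z = 1.645.
Half-width: 1.645 × 0.27 = 0.444.
7.0 − 0.444 = 6.556; 7.0 + 0.444 = 7.444.

[6.556, 7.444]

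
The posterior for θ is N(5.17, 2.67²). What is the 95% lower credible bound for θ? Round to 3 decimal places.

0.778

Need L with P(θ ≥ L) = 0.95: L = 5.17 − z_{0.05}·2.67.
z = 1.645; L = 5.17 − 1.645 × 2.67 = 0.778.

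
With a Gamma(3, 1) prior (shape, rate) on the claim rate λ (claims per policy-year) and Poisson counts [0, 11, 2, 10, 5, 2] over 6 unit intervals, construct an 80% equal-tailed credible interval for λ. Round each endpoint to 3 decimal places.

Posterior: Gamma(3+30, 1+6) = Gamma(33, 7) (shape, rate).
Equal-tailed 80% interval: Gamma(33, 7) quantiles at 0.1 and 0.9.
Posterior mean ≈ 4.714, SD ≈ 0.821; a Normal approximation gives roughly [3.663, 5.766].
Exact: lower = 3.698; upper = 5.792.

[3.698, 5.792]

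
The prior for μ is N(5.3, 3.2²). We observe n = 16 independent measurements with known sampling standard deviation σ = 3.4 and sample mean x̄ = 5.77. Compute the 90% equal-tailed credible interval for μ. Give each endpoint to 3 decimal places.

[4.388, 7.090]

Posterior precision = 1/3.2² + 16/3.4² = 0.0977 + 1.3841 = 1.4817, so posterior SD = 0.8215.
Posterior mean = (5.3/3.2² + 16·5.77/3.4²) / 1.4817 = 5.7390.
Interval: 5.7390 ± 1.645 × 0.8215 → [4.388, 7.090].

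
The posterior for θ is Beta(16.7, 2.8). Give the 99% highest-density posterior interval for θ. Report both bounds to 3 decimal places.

The posterior is unimodal and skewed, so the HPD interval has equal density at both endpoints and is the shortest 99% interval.
Solving f(0.629) = f(0.993) with F(0.993) − F(0.629) = 0.99 gives [0.629, 0.993].
For comparison, the equal-tailed interval is [0.602, 0.984]; the HPD is narrower and shifted toward the mode.

[0.629, 0.993]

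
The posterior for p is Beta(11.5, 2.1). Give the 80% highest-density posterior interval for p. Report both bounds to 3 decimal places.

[0.761, 0.978]

The posterior is unimodal and skewed, so the HPD interval has equal density at both endpoints and is the shortest 80% interval.
Solving f(0.761) = f(0.978) with F(0.978) − F(0.761) = 0.80 gives [0.761, 0.978].
For comparison, the equal-tailed interval is [0.715, 0.953]; the HPD is narrower and shifted toward the mode.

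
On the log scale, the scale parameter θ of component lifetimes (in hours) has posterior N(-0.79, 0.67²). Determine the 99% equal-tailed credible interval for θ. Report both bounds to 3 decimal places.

On the log scale the 99% interval is -0.79 ± 2.576 × 0.67 = [-2.5158, 0.9358].
Exponentiate: [e^-2.5158, e^0.9358] = [0.081, 2.549].

[0.081, 2.549]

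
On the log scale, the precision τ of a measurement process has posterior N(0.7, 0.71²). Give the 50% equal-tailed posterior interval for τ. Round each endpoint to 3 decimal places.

On the log scale the 50% interval is 0.7 ± 0.674 × 0.71 = [0.2211, 1.1789].
Exponentiate: [e^0.2211, e^1.1789] = [1.247, 3.251].

[1.247, 3.251]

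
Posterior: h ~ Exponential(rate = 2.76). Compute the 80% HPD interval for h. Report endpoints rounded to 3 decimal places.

The exponential density is strictly decreasing on [0, ∞), so the HPD interval is anchored at 0: [0, q] with P(h ≤ q) = 0.80.
q = −ln(1 − 0.80) / 2.76 = 1.6094 / 2.76 = 0.583.

[0.000, 0.583]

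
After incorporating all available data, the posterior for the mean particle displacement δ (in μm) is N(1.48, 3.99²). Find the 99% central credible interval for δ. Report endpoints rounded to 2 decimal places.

[-8.80, 11.76]

The posterior is symmetric, so the 99% equal-tailed interval is δ = 1.48 ± z·3.99 with z = 2.576.
Half-width: 2.576 × 3.99 = 10.28.
1.48 − 10.28 = -8.80; 1.48 + 10.28 = 11.76.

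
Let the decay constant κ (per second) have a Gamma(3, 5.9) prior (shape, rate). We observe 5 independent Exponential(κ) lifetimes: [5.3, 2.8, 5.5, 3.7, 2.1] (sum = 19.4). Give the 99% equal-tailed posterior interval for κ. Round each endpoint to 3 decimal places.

[0.102, 0.677]

Posterior: Gamma(3+5, 5.9+19.4) = Gamma(8, 25.3) (shape, rate).
Equal-tailed 99% interval: Gamma(8, 25.3) quantiles at 0.005 and 0.995.
Posterior mean ≈ 0.316, SD ≈ 0.112; a Normal approximation gives roughly [0.028, 0.604].
Exact: lower = 0.102; upper = 0.677.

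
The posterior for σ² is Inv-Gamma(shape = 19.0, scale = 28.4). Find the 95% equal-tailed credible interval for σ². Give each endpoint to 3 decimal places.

Inverse-Gamma(19.0, 28.4) quantiles: F⁻¹(0.025) and F⁻¹(0.975).
Equivalently, 1/σ² ~ Gamma(19.0, rate = 28.4); invert its 0.975 and 0.025 quantiles.
Posterior mean ≈ 1.578, SD ≈ 0.383; a Normal approximation gives roughly [0.828, 2.328].
Exact: lower = 0.998; upper = 2.483.

[0.998, 2.483]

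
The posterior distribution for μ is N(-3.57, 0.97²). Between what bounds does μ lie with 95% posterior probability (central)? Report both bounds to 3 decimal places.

The posterior is symmetric, so the 95% equal-tailed interval is μ = -3.57 ± z·0.97 with z = 1.960.
Half-width: 1.960 × 0.97 = 1.901.
-3.57 − 1.901 = -5.471; -3.57 + 1.901 = -1.669.

[-5.471, -1.669]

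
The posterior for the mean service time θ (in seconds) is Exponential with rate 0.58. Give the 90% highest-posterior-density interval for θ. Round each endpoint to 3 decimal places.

The exponential density is strictly decreasing on [0, ∞), so the HPD interval is anchored at 0: [0, q] with P(θ ≤ q) = 0.90.
q = −ln(1 − 0.90) / 0.58 = 2.3026 / 0.58 = 3.970.

[0.000, 3.970]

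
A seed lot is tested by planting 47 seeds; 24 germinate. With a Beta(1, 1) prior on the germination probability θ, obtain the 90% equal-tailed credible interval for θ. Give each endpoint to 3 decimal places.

[0.394, 0.626]

Posterior: Beta(1+24, 1+23) = Beta(25, 24).
Equal-tailed 90% interval: the 0.05 and 0.95 quantiles of Beta(25, 24).
Posterior mean ≈ 0.510, SD ≈ 0.071; a Normal approximation gives roughly [0.394, 0.626].
Exact: F⁻¹(0.05) = 0.394; F⁻¹(0.95) = 0.626.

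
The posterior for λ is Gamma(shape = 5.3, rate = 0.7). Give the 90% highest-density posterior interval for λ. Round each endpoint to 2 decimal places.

[2.41, 12.53]

The posterior is unimodal and skewed, so the HPD interval has equal density at both endpoints and is the shortest 90% interval.
Solving f(2.41) = f(12.53) with F(12.53) − F(2.41) = 0.90 gives [2.41, 12.53].
For comparison, the equal-tailed interval is [3.08, 13.66]; the HPD is narrower and shifted toward the mode.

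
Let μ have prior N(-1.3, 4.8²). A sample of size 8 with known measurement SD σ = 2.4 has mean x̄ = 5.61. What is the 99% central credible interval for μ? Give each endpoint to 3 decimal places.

[3.248, 7.553]

Posterior precision = 1/4.8² + 8/2.4² = 0.0434 + 1.3889 = 1.4323, so posterior SD = 0.8356.
Posterior mean = (-1.3/4.8² + 8·5.61/2.4²) / 1.4323 = 5.4006.
Interval: 5.4006 ± 2.576 × 0.8356 → [3.248, 7.553].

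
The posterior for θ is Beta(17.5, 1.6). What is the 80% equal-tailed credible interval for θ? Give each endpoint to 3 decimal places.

Posterior: Beta(17.5, 1.6).
Equal-tailed 80% interval: the 0.1 and 0.9 quantiles of Beta(17.5, 1.6).
Posterior mean ≈ 0.916, SD ≈ 0.062; a Normal approximation gives roughly [0.837, 0.995].
Exact: F⁻¹(0.1) = 0.832; F⁻¹(0.9) = 0.981.

[0.832, 0.981]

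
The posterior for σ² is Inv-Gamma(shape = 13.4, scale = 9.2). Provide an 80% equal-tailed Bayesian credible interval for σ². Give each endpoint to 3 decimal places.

Inverse-Gamma(13.4, 9.2) quantiles: F⁻¹(0.1) and F⁻¹(0.9).
Equivalently, 1/σ² ~ Gamma(13.4, rate = 9.2); invert its 0.9 and 0.1 quantiles.
Posterior mean ≈ 0.742, SD ≈ 0.220; a Normal approximation gives roughly [0.460, 1.024].
Exact: lower = 0.504; upper = 1.025.

[0.504, 1.025]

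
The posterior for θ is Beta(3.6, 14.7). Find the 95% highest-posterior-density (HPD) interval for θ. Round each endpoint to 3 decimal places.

The posterior is unimodal and skewed, so the HPD interval has equal density at both endpoints and is the shortest 95% interval.
Solving f(0.039) = f(0.374) with F(0.374) − F(0.039) = 0.95 gives [0.039, 0.374].
For comparison, the equal-tailed interval is [0.054, 0.401]; the HPD is narrower and shifted toward the mode.

[0.039, 0.374]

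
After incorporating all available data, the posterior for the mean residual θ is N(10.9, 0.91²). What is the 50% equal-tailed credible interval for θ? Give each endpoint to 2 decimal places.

[10.29, 11.51]

The posterior is symmetric, so the 50% equal-tailed interval is θ = 10.9 ± z·0.91 with z = 0.674.
Half-width: 0.674 × 0.91 = 0.61.
10.9 − 0.61 = 10.29; 10.9 + 0.61 = 11.51.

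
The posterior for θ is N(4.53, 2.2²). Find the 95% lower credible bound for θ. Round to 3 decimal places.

0.911

Need L with P(θ ≥ L) = 0.95: L = 4.53 − z_{0.05}·2.2.
z = 1.645; L = 4.53 − 1.645 × 2.2 = 0.911.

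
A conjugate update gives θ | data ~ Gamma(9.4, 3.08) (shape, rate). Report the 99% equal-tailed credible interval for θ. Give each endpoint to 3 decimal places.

[1.092, 6.217]

Posterior: Gamma(shape 9.4, rate 3.08).
Equal-tailed 99% interval: Gamma(9.4, 3.08) quantiles at 0.005 and 0.995.
Posterior mean ≈ 3.052, SD ≈ 0.995; a Normal approximation gives roughly [0.488, 5.616].
Exact: lower = 1.092; upper = 6.217.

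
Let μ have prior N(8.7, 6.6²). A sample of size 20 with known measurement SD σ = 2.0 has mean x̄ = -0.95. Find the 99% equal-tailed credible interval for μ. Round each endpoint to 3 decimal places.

[-2.055, 0.243]

Posterior precision = 1/6.6² + 20/2.0² = 0.0230 + 5.0000 = 5.0230, so posterior SD = 0.4462.
Posterior mean = (8.7/6.6² + 20·-0.95/2.0²) / 5.0230 = -0.9059.
Interval: -0.9059 ± 2.576 × 0.4462 → [-2.055, 0.243].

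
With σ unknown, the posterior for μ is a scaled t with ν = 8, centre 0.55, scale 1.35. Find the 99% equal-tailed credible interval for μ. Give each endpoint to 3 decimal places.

The t_8 distribution is symmetric; the 99% interval is 0.55 ± t·1.35 with t_{0.995,8} = 3.355.
Half-width: 3.355 × 1.35 = 4.530.
0.55 − 4.530 = -3.980; 0.55 + 4.530 = 5.080.

[-3.980, 5.080]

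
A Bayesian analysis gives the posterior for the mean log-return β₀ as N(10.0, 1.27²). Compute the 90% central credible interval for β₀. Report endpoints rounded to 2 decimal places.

The posterior is symmetric, so the 90% equal-tailed interval is β₀ = 10.0 ± z·1.27 with z = 1.645.
Half-width: 1.645 × 1.27 = 2.09.
10.0 − 2.09 = 7.91; 10.0 + 2.09 = 12.09.

[7.91, 12.09]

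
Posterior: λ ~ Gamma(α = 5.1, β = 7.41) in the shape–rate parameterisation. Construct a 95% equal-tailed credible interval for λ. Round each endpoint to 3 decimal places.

Posterior: Gamma(shape 5.1, rate 7.41).
Equal-tailed 95% interval: Gamma(5.1, 7.41) quantiles at 0.025 and 0.975.
Posterior mean ≈ 0.688, SD ≈ 0.305; a Normal approximation gives roughly [0.091, 1.286].
Exact: lower = 0.227; upper = 1.402.

[0.227, 1.402]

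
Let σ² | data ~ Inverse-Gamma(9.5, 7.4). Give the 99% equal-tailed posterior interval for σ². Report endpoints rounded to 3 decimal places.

[0.384, 2.162]

Inverse-Gamma(9.5, 7.4) quantiles: F⁻¹(0.005) and F⁻¹(0.995).
Equivalently, 1/σ² ~ Gamma(9.5, rate = 7.4); invert its 0.995 and 0.005 quantiles.
Posterior mean ≈ 0.871, SD ≈ 0.318; a Normal approximation gives roughly [0.052, 1.689].
Exact: lower = 0.384; upper = 2.162.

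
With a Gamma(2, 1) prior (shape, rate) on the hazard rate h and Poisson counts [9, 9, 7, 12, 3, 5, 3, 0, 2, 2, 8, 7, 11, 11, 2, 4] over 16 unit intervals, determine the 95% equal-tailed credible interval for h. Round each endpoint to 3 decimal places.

[4.627, 6.896]

Posterior: Gamma(2+95, 1+16) = Gamma(97, 17) (shape, rate).
Equal-tailed 95% interval: Gamma(97, 17) quantiles at 0.025 and 0.975.
Posterior mean ≈ 5.706, SD ≈ 0.579; a Normal approximation gives roughly [4.570, 6.841].
Exact: lower = 4.627; upper = 6.896.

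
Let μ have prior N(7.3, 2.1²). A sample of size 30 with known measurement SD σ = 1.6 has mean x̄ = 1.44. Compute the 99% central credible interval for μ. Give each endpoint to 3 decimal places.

[0.806, 2.297]

Posterior precision = 1/2.1² + 30/1.6² = 0.2268 + 11.7187 = 11.9455, so posterior SD = 0.2893.
Posterior mean = (7.3/2.1² + 30·1.44/1.6²) / 11.9455 = 1.5512.
Interval: 1.5512 ± 2.576 × 0.2893 → [0.806, 2.297].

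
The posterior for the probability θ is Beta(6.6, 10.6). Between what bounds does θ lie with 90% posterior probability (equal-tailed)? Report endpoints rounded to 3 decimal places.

[0.204, 0.579]

Posterior: Beta(6.6, 10.6).
Equal-tailed 90% interval: the 0.05 and 0.95 quantiles of Beta(6.6, 10.6).
Posterior mean ≈ 0.384, SD ≈ 0.114; a Normal approximation gives roughly [0.196, 0.571].
Exact: F⁻¹(0.05) = 0.204; F⁻¹(0.95) = 0.579.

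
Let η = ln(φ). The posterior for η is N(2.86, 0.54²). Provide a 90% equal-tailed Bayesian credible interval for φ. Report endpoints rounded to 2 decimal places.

On the log scale the 90% interval is 2.86 ± 1.645 × 0.54 = [1.9718, 3.7482].
Exponentiate: [e^1.9718, e^3.7482] = [7.18, 42.45].

[7.18, 42.45]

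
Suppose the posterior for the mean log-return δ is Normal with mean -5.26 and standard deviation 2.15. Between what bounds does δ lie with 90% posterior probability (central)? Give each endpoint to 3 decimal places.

[-8.796, -1.724]

The posterior is symmetric, so the 90% equal-tailed interval is δ = -5.26 ± z·2.15 with z = 1.645.
Half-width: 1.645 × 2.15 = 3.536.
-5.26 − 3.536 = -8.796; -5.26 + 3.536 = -1.724.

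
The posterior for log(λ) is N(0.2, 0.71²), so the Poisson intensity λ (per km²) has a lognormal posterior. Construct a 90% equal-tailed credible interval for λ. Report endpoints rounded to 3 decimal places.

On the log scale the 90% interval is 0.2 ± 1.645 × 0.71 = [-0.9678, 1.3678].
Exponentiate: [e^-0.9678, e^1.3678] = [0.380, 3.927].

[0.380, 3.927]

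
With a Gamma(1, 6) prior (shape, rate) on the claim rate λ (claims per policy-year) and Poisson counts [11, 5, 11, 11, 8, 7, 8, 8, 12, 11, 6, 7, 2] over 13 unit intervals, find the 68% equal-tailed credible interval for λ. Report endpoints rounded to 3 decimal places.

[5.141, 6.227]

Posterior: Gamma(1+107, 6+13) = Gamma(108, 19) (shape, rate).
Equal-tailed 68% interval: Gamma(108, 19) quantiles at 0.16 and 0.84.
Posterior mean ≈ 5.684, SD ≈ 0.547; a Normal approximation gives roughly [5.140, 6.228].
Exact: lower = 5.141; upper = 6.227.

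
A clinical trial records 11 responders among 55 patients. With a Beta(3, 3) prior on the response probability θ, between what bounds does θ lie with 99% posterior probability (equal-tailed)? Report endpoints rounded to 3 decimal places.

[0.110, 0.381]

Posterior: Beta(3+11, 3+44) = Beta(14, 47).
Equal-tailed 99% interval: the 0.005 and 0.995 quantiles of Beta(14, 47).
Posterior mean ≈ 0.230, SD ≈ 0.053; a Normal approximation gives roughly [0.092, 0.367].
Exact: F⁻¹(0.005) = 0.110; F⁻¹(0.995) = 0.381.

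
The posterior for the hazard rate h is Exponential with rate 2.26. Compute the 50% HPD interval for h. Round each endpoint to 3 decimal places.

The exponential density is strictly decreasing on [0, ∞), so the HPD interval is anchored at 0: [0, q] with P(h ≤ q) = 0.50.
q = −ln(1 − 0.50) / 2.26 = 0.6931 / 2.26 = 0.307.

[0.000, 0.307]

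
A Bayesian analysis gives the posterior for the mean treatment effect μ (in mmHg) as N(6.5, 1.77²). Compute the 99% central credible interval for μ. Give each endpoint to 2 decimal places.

[1.94, 11.06]

The posterior is symmetric, so the 99% equal-tailed interval is μ = 6.5 ± z·1.77 with z = 2.576.
Half-width: 2.576 × 1.77 = 4.56.
6.5 − 4.56 = 1.94; 6.5 + 4.56 = 11.06.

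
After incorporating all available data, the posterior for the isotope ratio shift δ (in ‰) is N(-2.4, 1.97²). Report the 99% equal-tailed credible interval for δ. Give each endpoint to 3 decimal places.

[-7.474, 2.674]

The posterior is symmetric, so the 99% equal-tailed interval is δ = -2.4 ± z·1.97 with z = 2.576.
Half-width: 2.576 × 1.97 = 5.074.
-2.4 − 5.074 = -7.474; -2.4 + 5.074 = 2.674.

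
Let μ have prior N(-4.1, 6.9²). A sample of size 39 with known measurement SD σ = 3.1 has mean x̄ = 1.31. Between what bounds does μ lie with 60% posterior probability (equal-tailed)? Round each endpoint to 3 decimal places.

[0.865, 1.699]

Posterior precision = 1/6.9² + 39/3.1² = 0.0210 + 4.0583 = 4.0793, so posterior SD = 0.4951.
Posterior mean = (-4.1/6.9² + 39·1.31/3.1²) / 4.0793 = 1.2821.
Interval: 1.2821 ± 0.842 × 0.4951 → [0.865, 1.699].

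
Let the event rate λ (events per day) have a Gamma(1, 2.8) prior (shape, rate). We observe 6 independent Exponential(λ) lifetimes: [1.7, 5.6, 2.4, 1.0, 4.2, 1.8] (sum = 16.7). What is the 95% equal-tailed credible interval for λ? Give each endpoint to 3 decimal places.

Posterior: Gamma(1+6, 2.8+16.7) = Gamma(7, 19.5) (shape, rate).
Equal-tailed 95% interval: Gamma(7, 19.5) quantiles at 0.025 and 0.975.
Posterior mean ≈ 0.359, SD ≈ 0.136; a Normal approximation gives roughly [0.093, 0.625].
Exact: lower = 0.144; upper = 0.670.

[0.144, 0.670]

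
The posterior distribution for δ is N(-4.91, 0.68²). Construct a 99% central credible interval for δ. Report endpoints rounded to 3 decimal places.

[-6.662, -3.158]

The posterior is symmetric, so the 99% equal-tailed interval is δ = -4.91 ± z·0.68 with z = 2.576.
Half-width: 2.576 × 0.68 = 1.752.
-4.91 − 1.752 = -6.662; -4.91 + 1.752 = -3.158.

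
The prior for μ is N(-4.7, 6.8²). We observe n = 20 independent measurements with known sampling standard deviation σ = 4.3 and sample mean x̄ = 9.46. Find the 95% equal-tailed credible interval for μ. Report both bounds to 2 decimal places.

[7.32, 11.05]

Posterior precision = 1/6.8² + 20/4.3² = 0.0216 + 1.0817 = 1.1033, so posterior SD = 0.9520.
Posterior mean = (-4.7/6.8² + 20·9.46/4.3²) / 1.1033 = 9.1824.
Interval: 9.1824 ± 1.960 × 0.9520 → [7.32, 11.05].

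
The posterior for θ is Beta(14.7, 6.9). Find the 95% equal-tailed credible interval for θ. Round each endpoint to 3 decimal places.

Posterior: Beta(14.7, 6.9).
Equal-tailed 95% interval: the 0.025 and 0.975 quantiles of Beta(14.7, 6.9).
Posterior mean ≈ 0.681, SD ≈ 0.098; a Normal approximation gives roughly [0.488, 0.873].
Exact: F⁻¹(0.025) = 0.475; F⁻¹(0.975) = 0.854.

[0.475, 0.854]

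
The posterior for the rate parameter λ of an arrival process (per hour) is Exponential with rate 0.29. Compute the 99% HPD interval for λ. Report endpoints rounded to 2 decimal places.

The exponential density is strictly decreasing on [0, ∞), so the HPD interval is anchored at 0: [0, q] with P(λ ≤ q) = 0.99.
q = −ln(1 − 0.99) / 0.29 = 4.6052 / 0.29 = 15.88.

[0.00, 15.88]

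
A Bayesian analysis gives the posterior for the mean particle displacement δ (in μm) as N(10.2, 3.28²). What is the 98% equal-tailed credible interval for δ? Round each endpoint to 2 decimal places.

[2.57, 17.83]

The posterior is symmetric, so the 98% equal-tailed interval is δ = 10.2 ± z·3.28 with z = 2.326.
Half-width: 2.326 × 3.28 = 7.63.
10.2 − 7.63 = 2.57; 10.2 + 7.63 = 17.83.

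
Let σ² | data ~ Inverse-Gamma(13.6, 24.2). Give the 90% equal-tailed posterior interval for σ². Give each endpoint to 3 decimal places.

Inverse-Gamma(13.6, 24.2) quantiles: F⁻¹(0.05) and F⁻¹(0.95).
Equivalently, 1/σ² ~ Gamma(13.6, rate = 24.2); invert its 0.95 and 0.05 quantiles.
Posterior mean ≈ 1.921, SD ≈ 0.564; a Normal approximation gives roughly [0.993, 2.848].
Exact: lower = 1.199; upper = 2.968.

[1.199, 2.968]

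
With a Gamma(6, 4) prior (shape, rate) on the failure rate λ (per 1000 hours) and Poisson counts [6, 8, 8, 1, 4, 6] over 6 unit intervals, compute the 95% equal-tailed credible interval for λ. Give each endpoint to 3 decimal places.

[2.773, 5.216]

Posterior: Gamma(6+33, 4+6) = Gamma(39, 10) (shape, rate).
Equal-tailed 95% interval: Gamma(39, 10) quantiles at 0.025 and 0.975.
Posterior mean ≈ 3.900, SD ≈ 0.624; a Normal approximation gives roughly [2.676, 5.124].
Exact: lower = 2.773; upper = 5.216.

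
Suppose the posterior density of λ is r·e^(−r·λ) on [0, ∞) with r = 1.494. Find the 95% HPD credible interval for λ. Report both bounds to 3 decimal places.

[0.000, 2.005]

The exponential density is strictly decreasing on [0, ∞), so the HPD interval is anchored at 0: [0, q] with P(λ ≤ q) = 0.95.
q = −ln(1 − 0.95) / 1.494 = 2.9957 / 1.494 = 2.005.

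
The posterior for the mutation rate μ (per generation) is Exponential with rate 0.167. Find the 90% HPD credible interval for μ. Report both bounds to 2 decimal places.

The exponential density is strictly decreasing on [0, ∞), so the HPD interval is anchored at 0: [0, q] with P(μ ≤ q) = 0.90.
q = −ln(1 − 0.90) / 0.167 = 2.3026 / 0.167 = 13.79.

[0.00, 13.79]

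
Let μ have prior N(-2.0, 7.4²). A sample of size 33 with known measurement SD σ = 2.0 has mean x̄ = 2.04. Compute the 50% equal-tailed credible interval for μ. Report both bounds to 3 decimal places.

[1.797, 2.266]

Posterior precision = 1/7.4² + 33/2.0² = 0.0183 + 8.2500 = 8.2683, so posterior SD = 0.3478.
Posterior mean = (-2.0/7.4² + 33·2.04/2.0²) / 8.2683 = 2.0311.
Interval: 2.0311 ± 0.674 × 0.3478 → [1.797, 2.266].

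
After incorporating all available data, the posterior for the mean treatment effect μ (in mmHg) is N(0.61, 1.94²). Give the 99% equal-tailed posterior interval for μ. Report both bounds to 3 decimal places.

[-4.387, 5.607]

The posterior is symmetric, so the 99% equal-tailed interval is μ = 0.61 ± z·1.94 with z = 2.576.
Half-width: 2.576 × 1.94 = 4.997.
0.61 − 4.997 = -4.387; 0.61 + 4.997 = 5.607.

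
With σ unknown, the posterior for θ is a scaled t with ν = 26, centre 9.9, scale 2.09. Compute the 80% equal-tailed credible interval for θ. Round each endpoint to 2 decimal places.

The t_26 distribution is symmetric; the 80% interval is 9.9 ± t·2.09 with t_{0.9,26} = 1.315.
Half-width: 1.315 × 2.09 = 2.75.
9.9 − 2.75 = 7.15; 9.9 + 2.75 = 12.65.

[7.15, 12.65]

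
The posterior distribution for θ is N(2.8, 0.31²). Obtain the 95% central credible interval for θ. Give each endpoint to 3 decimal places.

The posterior is symmetric, so the 95% equal-tailed interval is θ = 2.8 ± z·0.31 with z = 1.960.
Half-width: 1.960 × 0.31 = 0.608.
2.8 − 0.608 = 2.192; 2.8 + 0.608 = 3.408.

[2.192, 3.408]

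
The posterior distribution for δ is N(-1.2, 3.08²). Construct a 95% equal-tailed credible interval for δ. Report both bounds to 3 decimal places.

[-7.237, 4.837]

The posterior is symmetric, so the 95% equal-tailed interval is δ = -1.2 ± z·3.08 with z = 1.960.
Half-width: 1.960 × 3.08 = 6.037.
-1.2 − 6.037 = -7.237; -1.2 + 6.037 = 4.837.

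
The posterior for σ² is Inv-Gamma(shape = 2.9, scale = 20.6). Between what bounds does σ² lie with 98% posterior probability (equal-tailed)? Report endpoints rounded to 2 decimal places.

[2.50, 51.23]

Inverse-Gamma(2.9, 20.6) quantiles: F⁻¹(0.01) and F⁻¹(0.99).
Equivalently, 1/σ² ~ Gamma(2.9, rate = 20.6); invert its 0.99 and 0.01 quantiles.
Posterior mean ≈ 10.84, SD ≈ 11.43; a Normal approximation gives roughly [-15.74, 37.43].
Exact: lower = 2.50; upper = 51.23.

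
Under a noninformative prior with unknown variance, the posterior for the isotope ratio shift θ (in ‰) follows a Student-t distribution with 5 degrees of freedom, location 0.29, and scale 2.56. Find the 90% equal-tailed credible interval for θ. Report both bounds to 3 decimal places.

The t_5 distribution is symmetric; the 90% interval is 0.29 ± t·2.56 with t_{0.95,5} = 2.015.
Half-width: 2.015 × 2.56 = 5.159.
0.29 − 5.159 = -4.869; 0.29 + 5.159 = 5.449.

[-4.869, 5.449]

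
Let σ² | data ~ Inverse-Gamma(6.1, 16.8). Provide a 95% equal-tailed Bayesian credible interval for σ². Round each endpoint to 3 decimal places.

Inverse-Gamma(6.1, 16.8) quantiles: F⁻¹(0.025) and F⁻¹(0.975).
Equivalently, 1/σ² ~ Gamma(6.1, rate = 16.8); invert its 0.975 and 0.025 quantiles.
Posterior mean ≈ 3.294, SD ≈ 1.627; a Normal approximation gives roughly [0.106, 6.483].
Exact: lower = 1.423; upper = 7.428.

[1.423, 7.428]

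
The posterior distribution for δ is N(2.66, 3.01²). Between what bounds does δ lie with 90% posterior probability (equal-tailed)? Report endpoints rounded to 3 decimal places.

The posterior is symmetric, so the 90% equal-tailed interval is δ = 2.66 ± z·3.01 with z = 1.645.
Half-width: 1.645 × 3.01 = 4.951.
2.66 − 4.951 = -2.291; 2.66 + 4.951 = 7.611.

[-2.291, 7.611]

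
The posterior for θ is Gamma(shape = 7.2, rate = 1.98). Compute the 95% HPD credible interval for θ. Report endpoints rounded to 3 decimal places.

[1.249, 6.332]

The posterior is unimodal and skewed, so the HPD interval has equal density at both endpoints and is the shortest 95% interval.
Solving f(1.249) = f(6.332) with F(6.332) − F(1.249) = 0.95 gives [1.249, 6.332].
For comparison, the equal-tailed interval is [1.485, 6.734]; the HPD is narrower and shifted toward the mode.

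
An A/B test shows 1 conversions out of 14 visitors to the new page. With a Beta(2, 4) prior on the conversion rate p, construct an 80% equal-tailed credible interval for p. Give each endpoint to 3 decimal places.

Posterior: Beta(2+1, 4+13) = Beta(3, 17).
Equal-tailed 80% interval: the 0.1 and 0.9 quantiles of Beta(3, 17).
Posterior mean ≈ 0.150, SD ≈ 0.078; a Normal approximation gives roughly [0.050, 0.250].
Exact: F⁻¹(0.1) = 0.059; F⁻¹(0.9) = 0.257.

[0.059, 0.257]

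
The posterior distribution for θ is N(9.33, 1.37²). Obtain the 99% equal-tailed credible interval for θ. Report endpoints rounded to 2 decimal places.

[5.80, 12.86]

The posterior is symmetric, so the 99% equal-tailed interval is θ = 9.33 ± z·1.37 with z = 2.576.
Half-width: 2.576 × 1.37 = 3.53.
9.33 − 3.53 = 5.80; 9.33 + 3.53 = 12.86.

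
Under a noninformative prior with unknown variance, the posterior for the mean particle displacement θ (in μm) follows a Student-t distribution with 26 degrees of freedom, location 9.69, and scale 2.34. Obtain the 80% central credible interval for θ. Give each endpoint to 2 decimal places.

[6.61, 12.77]

The t_26 distribution is symmetric; the 80% interval is 9.69 ± t·2.34 with t_{0.9,26} = 1.315.
Half-width: 1.315 × 2.34 = 3.08.
9.69 − 3.08 = 6.61; 9.69 + 3.08 = 12.77.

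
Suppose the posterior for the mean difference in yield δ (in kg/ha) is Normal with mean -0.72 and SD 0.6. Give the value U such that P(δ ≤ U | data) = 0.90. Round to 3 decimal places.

Need U with P(δ ≤ U) = 0.90: U = -0.72 + z_{0.1}·0.6.
z = 1.282; U = -0.72 + 1.282 × 0.6 = 0.049.

0.049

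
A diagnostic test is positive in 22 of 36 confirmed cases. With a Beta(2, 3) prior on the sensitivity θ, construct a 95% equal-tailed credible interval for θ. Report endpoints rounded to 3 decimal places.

[0.433, 0.730]

Posterior: Beta(2+22, 3+14) = Beta(24, 17).
Equal-tailed 95% interval: the 0.025 and 0.975 quantiles of Beta(24, 17).
Posterior mean ≈ 0.585, SD ≈ 0.076; a Normal approximation gives roughly [0.436, 0.734].
Exact: F⁻¹(0.025) = 0.433; F⁻¹(0.975) = 0.730.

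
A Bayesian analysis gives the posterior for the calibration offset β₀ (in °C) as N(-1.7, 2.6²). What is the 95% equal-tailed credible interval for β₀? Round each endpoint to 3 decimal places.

[-6.796, 3.396]

The posterior is symmetric, so the 95% equal-tailed interval is β₀ = -1.7 ± z·2.6 with z = 1.960.
Half-width: 1.960 × 2.6 = 5.096.
-1.7 − 5.096 = -6.796; -1.7 + 5.096 = 3.396.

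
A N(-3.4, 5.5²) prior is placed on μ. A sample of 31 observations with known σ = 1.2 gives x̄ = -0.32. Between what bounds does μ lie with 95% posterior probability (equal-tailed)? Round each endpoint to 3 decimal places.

[-0.747, 0.097]

Posterior precision = 1/5.5² + 31/1.2² = 0.0331 + 21.5278 = 21.5608, so posterior SD = 0.2154.
Posterior mean = (-3.4/5.5² + 31·-0.32/1.2²) / 21.5608 = -0.3247.
Interval: -0.3247 ± 1.960 × 0.2154 → [-0.747, 0.097].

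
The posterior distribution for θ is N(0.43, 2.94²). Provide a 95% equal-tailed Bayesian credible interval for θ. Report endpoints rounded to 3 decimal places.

The posterior is symmetric, so the 95% equal-tailed interval is θ = 0.43 ± z·2.94 with z = 1.960.
Half-width: 1.960 × 2.94 = 5.762.
0.43 − 5.762 = -5.332; 0.43 + 5.762 = 6.192.

[-5.332, 6.192]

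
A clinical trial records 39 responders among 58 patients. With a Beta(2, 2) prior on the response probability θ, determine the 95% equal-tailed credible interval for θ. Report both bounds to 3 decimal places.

[0.540, 0.773]

Posterior: Beta(2+39, 2+19) = Beta(41, 21).
Equal-tailed 95% interval: the 0.025 and 0.975 quantiles of Beta(41, 21).
Posterior mean ≈ 0.661, SD ≈ 0.060; a Normal approximation gives roughly [0.544, 0.778].
Exact: F⁻¹(0.025) = 0.540; F⁻¹(0.975) = 0.773.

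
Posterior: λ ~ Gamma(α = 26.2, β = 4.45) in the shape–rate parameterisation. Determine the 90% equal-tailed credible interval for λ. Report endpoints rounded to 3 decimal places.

Posterior: Gamma(shape 26.2, rate 4.45).
Equal-tailed 90% interval: Gamma(26.2, 4.45) quantiles at 0.05 and 0.95.
Posterior mean ≈ 5.888, SD ≈ 1.150; a Normal approximation gives roughly [3.996, 7.780].
Exact: lower = 4.132; upper = 7.899.

[4.132, 7.899]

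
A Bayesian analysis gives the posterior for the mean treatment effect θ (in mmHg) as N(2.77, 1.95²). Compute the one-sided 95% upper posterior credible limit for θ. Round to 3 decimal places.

5.977

Need U with P(θ ≤ U) = 0.95: U = 2.77 + z_{0.05}·1.95.
z = 1.645; U = 2.77 + 1.645 × 1.95 = 5.977.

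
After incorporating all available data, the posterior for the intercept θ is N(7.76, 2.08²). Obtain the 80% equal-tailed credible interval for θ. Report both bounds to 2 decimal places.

The posterior is symmetric, so the 80% equal-tailed interval is θ = 7.76 ± z·2.08 with z = 1.282.
Half-width: 1.282 × 2.08 = 2.67.
7.76 − 2.67 = 5.09; 7.76 + 2.67 = 10.43.

[5.09, 10.43]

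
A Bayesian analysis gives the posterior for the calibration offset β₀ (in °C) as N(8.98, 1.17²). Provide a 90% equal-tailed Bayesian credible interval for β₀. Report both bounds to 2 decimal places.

The posterior is symmetric, so the 90% equal-tailed interval is β₀ = 8.98 ± z·1.17 with z = 1.645.
Half-width: 1.645 × 1.17 = 1.92.
8.98 − 1.92 = 7.06; 8.98 + 1.92 = 10.90.

[7.06, 10.90]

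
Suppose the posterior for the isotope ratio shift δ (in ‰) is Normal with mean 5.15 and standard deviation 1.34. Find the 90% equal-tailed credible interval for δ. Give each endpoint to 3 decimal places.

[2.946, 7.354]

The posterior is symmetric, so the 90% equal-tailed interval is δ = 5.15 ± z·1.34 with z = 1.645.
Half-width: 1.645 × 1.34 = 2.204.
5.15 − 2.204 = 2.946; 5.15 + 2.204 = 7.354.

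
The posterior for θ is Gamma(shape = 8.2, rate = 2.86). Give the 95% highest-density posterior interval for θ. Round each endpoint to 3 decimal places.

The posterior is unimodal and skewed, so the HPD interval has equal density at both endpoints and is the shortest 95% interval.
Solving f(1.085) = f(4.861) with F(4.861) − F(1.085) = 0.95 gives [1.085, 4.861].
For comparison, the equal-tailed interval is [1.253, 5.137]; the HPD is narrower and shifted toward the mode.

[1.085, 4.861]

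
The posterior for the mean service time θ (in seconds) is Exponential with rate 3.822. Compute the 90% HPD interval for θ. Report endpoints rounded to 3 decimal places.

The exponential density is strictly decreasing on [0, ∞), so the HPD interval is anchored at 0: [0, q] with P(θ ≤ q) = 0.90.
q = −ln(1 − 0.90) / 3.822 = 2.3026 / 3.822 = 0.602.

[0.000, 0.602]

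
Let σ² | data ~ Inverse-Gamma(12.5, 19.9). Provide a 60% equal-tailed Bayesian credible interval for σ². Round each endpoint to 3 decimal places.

Inverse-Gamma(12.5, 19.9) quantiles: F⁻¹(0.2) and F⁻¹(0.8).
Equivalently, 1/σ² ~ Gamma(12.5, rate = 19.9); invert its 0.8 and 0.2 quantiles.
Posterior mean ≈ 1.730, SD ≈ 0.534; a Normal approximation gives roughly [1.281, 2.180].
Exact: lower = 1.297; upper = 2.101.

[1.297, 2.101]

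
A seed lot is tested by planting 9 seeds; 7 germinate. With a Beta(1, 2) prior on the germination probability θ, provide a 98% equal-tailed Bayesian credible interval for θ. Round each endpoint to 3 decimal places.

Posterior: Beta(1+7, 2+2) = Beta(8, 4).
Equal-tailed 98% interval: the 0.01 and 0.99 quantiles of Beta(8, 4).
Posterior mean ≈ 0.667, SD ≈ 0.131; a Normal approximation gives roughly [0.363, 0.971].
Exact: F⁻¹(0.01) = 0.340; F⁻¹(0.99) = 0.916.

[0.340, 0.916]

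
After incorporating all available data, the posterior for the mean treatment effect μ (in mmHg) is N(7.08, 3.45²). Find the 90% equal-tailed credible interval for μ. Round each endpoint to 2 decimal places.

[1.41, 12.75]

The posterior is symmetric, so the 90% equal-tailed interval is μ = 7.08 ± z·3.45 with z = 1.645.
Half-width: 1.645 × 3.45 = 5.67.
7.08 − 5.67 = 1.41; 7.08 + 5.67 = 12.75.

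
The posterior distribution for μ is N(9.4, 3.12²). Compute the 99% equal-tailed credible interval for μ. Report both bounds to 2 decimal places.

The posterior is symmetric, so the 99% equal-tailed interval is μ = 9.4 ± z·3.12 with z = 2.576.
Half-width: 2.576 × 3.12 = 8.04.
9.4 − 8.04 = 1.36; 9.4 + 8.04 = 17.44.

[1.36, 17.44]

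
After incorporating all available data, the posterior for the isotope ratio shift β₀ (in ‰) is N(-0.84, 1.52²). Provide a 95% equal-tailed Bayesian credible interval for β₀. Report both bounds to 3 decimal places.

The posterior is symmetric, so the 95% equal-tailed interval is β₀ = -0.84 ± z·1.52 with z = 1.960.
Half-width: 1.960 × 1.52 = 2.979.
-0.84 − 2.979 = -3.819; -0.84 + 2.979 = 2.139.

[-3.819, 2.139]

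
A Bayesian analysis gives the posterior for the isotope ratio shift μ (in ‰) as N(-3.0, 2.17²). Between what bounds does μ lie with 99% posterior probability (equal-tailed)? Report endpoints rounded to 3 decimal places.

[-8.590, 2.590]

The posterior is symmetric, so the 99% equal-tailed interval is μ = -3.0 ± z·2.17 with z = 2.576.
Half-width: 2.576 × 2.17 = 5.590.
-3.0 − 5.590 = -8.590; -3.0 + 5.590 = 2.590.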